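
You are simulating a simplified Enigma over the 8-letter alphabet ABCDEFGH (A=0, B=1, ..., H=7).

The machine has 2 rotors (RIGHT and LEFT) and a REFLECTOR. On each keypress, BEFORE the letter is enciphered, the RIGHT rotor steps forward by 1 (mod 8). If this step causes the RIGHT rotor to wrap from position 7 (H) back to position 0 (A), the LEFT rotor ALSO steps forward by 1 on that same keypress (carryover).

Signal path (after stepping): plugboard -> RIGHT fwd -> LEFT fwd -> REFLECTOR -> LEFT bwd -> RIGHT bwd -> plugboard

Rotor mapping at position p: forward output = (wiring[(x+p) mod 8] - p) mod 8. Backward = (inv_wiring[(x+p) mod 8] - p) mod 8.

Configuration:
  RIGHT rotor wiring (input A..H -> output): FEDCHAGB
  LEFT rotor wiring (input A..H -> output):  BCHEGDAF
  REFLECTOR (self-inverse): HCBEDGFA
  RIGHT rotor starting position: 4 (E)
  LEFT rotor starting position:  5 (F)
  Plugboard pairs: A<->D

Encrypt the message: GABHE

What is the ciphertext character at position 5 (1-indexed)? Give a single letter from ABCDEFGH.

Char 1 ('G'): step: R->5, L=5; G->plug->G->R->F->L->C->refl->B->L'->H->R'->E->plug->E
Char 2 ('A'): step: R->6, L=5; A->plug->D->R->G->L->H->refl->A->L'->C->R'->H->plug->H
Char 3 ('B'): step: R->7, L=5; B->plug->B->R->G->L->H->refl->A->L'->C->R'->A->plug->D
Char 4 ('H'): step: R->0, L->6 (L advanced); H->plug->H->R->B->L->H->refl->A->L'->G->R'->G->plug->G
Char 5 ('E'): step: R->1, L=6; E->plug->E->R->H->L->F->refl->G->L'->F->R'->F->plug->F

F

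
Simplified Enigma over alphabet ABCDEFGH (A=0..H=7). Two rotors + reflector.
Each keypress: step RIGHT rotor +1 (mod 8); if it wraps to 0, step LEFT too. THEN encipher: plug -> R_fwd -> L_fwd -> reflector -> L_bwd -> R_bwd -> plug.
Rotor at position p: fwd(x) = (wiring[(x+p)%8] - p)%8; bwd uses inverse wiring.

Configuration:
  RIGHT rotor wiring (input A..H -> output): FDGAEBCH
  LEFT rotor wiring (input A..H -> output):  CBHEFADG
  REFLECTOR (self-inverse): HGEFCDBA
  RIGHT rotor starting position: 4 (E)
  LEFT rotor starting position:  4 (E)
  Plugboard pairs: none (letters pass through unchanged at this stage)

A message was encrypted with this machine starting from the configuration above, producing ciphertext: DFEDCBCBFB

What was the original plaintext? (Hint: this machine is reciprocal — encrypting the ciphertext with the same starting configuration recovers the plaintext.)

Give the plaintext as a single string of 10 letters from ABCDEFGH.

Char 1 ('D'): step: R->5, L=4; D->plug->D->R->A->L->B->refl->G->L'->E->R'->A->plug->A
Char 2 ('F'): step: R->6, L=4; F->plug->F->R->C->L->H->refl->A->L'->H->R'->C->plug->C
Char 3 ('E'): step: R->7, L=4; E->plug->E->R->B->L->E->refl->C->L'->D->R'->H->plug->H
Char 4 ('D'): step: R->0, L->5 (L advanced); D->plug->D->R->A->L->D->refl->F->L'->D->R'->B->plug->B
Char 5 ('C'): step: R->1, L=5; C->plug->C->R->H->L->A->refl->H->L'->G->R'->G->plug->G
Char 6 ('B'): step: R->2, L=5; B->plug->B->R->G->L->H->refl->A->L'->H->R'->D->plug->D
Char 7 ('C'): step: R->3, L=5; C->plug->C->R->G->L->H->refl->A->L'->H->R'->D->plug->D
Char 8 ('B'): step: R->4, L=5; B->plug->B->R->F->L->C->refl->E->L'->E->R'->H->plug->H
Char 9 ('F'): step: R->5, L=5; F->plug->F->R->B->L->G->refl->B->L'->C->R'->C->plug->C
Char 10 ('B'): step: R->6, L=5; B->plug->B->R->B->L->G->refl->B->L'->C->R'->F->plug->F

Answer: ACHBGDDHCF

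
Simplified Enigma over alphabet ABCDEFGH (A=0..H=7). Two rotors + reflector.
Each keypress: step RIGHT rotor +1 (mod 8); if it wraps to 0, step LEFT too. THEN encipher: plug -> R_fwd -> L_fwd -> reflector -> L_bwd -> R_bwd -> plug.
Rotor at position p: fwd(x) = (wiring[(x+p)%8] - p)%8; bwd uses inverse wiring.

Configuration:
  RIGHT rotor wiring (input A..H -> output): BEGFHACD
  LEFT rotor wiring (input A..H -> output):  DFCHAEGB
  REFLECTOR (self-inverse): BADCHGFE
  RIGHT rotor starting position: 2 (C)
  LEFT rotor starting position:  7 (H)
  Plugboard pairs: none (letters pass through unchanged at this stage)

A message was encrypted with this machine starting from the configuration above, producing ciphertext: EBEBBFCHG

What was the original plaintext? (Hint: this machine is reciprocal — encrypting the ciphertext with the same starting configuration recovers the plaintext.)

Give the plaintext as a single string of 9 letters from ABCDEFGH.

Char 1 ('E'): step: R->3, L=7; E->plug->E->R->A->L->C->refl->D->L'->D->R'->H->plug->H
Char 2 ('B'): step: R->4, L=7; B->plug->B->R->E->L->A->refl->B->L'->F->R'->E->plug->E
Char 3 ('E'): step: R->5, L=7; E->plug->E->R->H->L->H->refl->E->L'->B->R'->F->plug->F
Char 4 ('B'): step: R->6, L=7; B->plug->B->R->F->L->B->refl->A->L'->E->R'->A->plug->A
Char 5 ('B'): step: R->7, L=7; B->plug->B->R->C->L->G->refl->F->L'->G->R'->E->plug->E
Char 6 ('F'): step: R->0, L->0 (L advanced); F->plug->F->R->A->L->D->refl->C->L'->C->R'->G->plug->G
Char 7 ('C'): step: R->1, L=0; C->plug->C->R->E->L->A->refl->B->L'->H->R'->E->plug->E
Char 8 ('H'): step: R->2, L=0; H->plug->H->R->C->L->C->refl->D->L'->A->R'->E->plug->E
Char 9 ('G'): step: R->3, L=0; G->plug->G->R->B->L->F->refl->G->L'->G->R'->F->plug->F

Answer: HEFAEGEEF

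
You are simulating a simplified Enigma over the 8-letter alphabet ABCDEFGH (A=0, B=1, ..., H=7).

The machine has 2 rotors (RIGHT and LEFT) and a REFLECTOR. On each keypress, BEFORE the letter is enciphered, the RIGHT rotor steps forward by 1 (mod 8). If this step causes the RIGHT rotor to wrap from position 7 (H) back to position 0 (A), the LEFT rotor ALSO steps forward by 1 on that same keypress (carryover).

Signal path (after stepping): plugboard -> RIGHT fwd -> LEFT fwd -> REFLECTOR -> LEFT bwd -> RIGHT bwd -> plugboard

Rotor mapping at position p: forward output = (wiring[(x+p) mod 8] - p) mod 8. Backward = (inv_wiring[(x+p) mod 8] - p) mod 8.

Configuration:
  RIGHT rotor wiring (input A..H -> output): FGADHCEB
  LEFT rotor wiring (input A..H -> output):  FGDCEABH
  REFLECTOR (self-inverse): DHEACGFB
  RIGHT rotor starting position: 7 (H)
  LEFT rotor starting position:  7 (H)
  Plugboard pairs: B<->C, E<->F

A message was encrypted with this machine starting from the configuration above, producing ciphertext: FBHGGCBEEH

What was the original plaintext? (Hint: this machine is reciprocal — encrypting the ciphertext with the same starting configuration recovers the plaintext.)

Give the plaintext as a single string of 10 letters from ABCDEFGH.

Char 1 ('F'): step: R->0, L->0 (L advanced); F->plug->E->R->H->L->H->refl->B->L'->G->R'->B->plug->C
Char 2 ('B'): step: R->1, L=0; B->plug->C->R->C->L->D->refl->A->L'->F->R'->A->plug->A
Char 3 ('H'): step: R->2, L=0; H->plug->H->R->E->L->E->refl->C->L'->D->R'->G->plug->G
Char 4 ('G'): step: R->3, L=0; G->plug->G->R->D->L->C->refl->E->L'->E->R'->B->plug->C
Char 5 ('G'): step: R->4, L=0; G->plug->G->R->E->L->E->refl->C->L'->D->R'->A->plug->A
Char 6 ('C'): step: R->5, L=0; C->plug->B->R->H->L->H->refl->B->L'->G->R'->G->plug->G
Char 7 ('B'): step: R->6, L=0; B->plug->C->R->H->L->H->refl->B->L'->G->R'->A->plug->A
Char 8 ('E'): step: R->7, L=0; E->plug->F->R->A->L->F->refl->G->L'->B->R'->D->plug->D
Char 9 ('E'): step: R->0, L->1 (L advanced); E->plug->F->R->C->L->B->refl->H->L'->E->R'->G->plug->G
Char 10 ('H'): step: R->1, L=1; H->plug->H->R->E->L->H->refl->B->L'->C->R'->C->plug->B

Answer: CAGCAGADGB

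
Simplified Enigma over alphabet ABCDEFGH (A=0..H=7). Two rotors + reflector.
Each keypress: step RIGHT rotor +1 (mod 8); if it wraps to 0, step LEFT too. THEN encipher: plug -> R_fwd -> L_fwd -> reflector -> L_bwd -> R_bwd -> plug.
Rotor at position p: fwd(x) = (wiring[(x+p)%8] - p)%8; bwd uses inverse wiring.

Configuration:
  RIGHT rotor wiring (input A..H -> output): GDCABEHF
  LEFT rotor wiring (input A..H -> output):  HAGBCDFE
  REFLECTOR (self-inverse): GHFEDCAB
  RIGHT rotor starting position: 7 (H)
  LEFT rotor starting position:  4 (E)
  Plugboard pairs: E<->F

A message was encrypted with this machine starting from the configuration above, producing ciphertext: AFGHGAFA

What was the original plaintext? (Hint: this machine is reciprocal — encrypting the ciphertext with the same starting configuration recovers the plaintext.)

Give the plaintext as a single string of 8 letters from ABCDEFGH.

Answer: ECBEHGHC

Derivation:
Char 1 ('A'): step: R->0, L->5 (L advanced); A->plug->A->R->G->L->E->refl->D->L'->E->R'->F->plug->E
Char 2 ('F'): step: R->1, L=5; F->plug->E->R->D->L->C->refl->F->L'->H->R'->C->plug->C
Char 3 ('G'): step: R->2, L=5; G->plug->G->R->E->L->D->refl->E->L'->G->R'->B->plug->B
Char 4 ('H'): step: R->3, L=5; H->plug->H->R->H->L->F->refl->C->L'->D->R'->F->plug->E
Char 5 ('G'): step: R->4, L=5; G->plug->G->R->G->L->E->refl->D->L'->E->R'->H->plug->H
Char 6 ('A'): step: R->5, L=5; A->plug->A->R->H->L->F->refl->C->L'->D->R'->G->plug->G
Char 7 ('F'): step: R->6, L=5; F->plug->E->R->E->L->D->refl->E->L'->G->R'->H->plug->H
Char 8 ('A'): step: R->7, L=5; A->plug->A->R->G->L->E->refl->D->L'->E->R'->C->plug->C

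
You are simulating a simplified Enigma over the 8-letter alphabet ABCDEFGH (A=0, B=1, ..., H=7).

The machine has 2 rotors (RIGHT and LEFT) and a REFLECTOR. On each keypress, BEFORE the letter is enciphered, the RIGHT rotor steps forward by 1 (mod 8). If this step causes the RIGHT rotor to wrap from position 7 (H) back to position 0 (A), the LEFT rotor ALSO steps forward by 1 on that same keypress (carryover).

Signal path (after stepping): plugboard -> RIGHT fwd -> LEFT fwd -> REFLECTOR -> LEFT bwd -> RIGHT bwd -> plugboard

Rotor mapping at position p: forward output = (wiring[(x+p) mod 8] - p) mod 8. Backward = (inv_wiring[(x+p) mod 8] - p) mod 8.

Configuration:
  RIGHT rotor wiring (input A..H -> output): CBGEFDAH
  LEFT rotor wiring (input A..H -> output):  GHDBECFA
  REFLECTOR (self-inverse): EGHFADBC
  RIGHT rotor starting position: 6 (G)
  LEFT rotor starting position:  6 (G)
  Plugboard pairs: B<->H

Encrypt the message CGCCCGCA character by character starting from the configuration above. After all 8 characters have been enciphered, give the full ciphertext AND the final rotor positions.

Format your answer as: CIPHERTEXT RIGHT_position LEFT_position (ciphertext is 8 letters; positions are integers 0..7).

Char 1 ('C'): step: R->7, L=6; C->plug->C->R->C->L->A->refl->E->L'->H->R'->D->plug->D
Char 2 ('G'): step: R->0, L->7 (L advanced); G->plug->G->R->A->L->B->refl->G->L'->H->R'->H->plug->B
Char 3 ('C'): step: R->1, L=7; C->plug->C->R->D->L->E->refl->A->L'->C->R'->E->plug->E
Char 4 ('C'): step: R->2, L=7; C->plug->C->R->D->L->E->refl->A->L'->C->R'->B->plug->H
Char 5 ('C'): step: R->3, L=7; C->plug->C->R->A->L->B->refl->G->L'->H->R'->F->plug->F
Char 6 ('G'): step: R->4, L=7; G->plug->G->R->C->L->A->refl->E->L'->D->R'->D->plug->D
Char 7 ('C'): step: R->5, L=7; C->plug->C->R->C->L->A->refl->E->L'->D->R'->B->plug->H
Char 8 ('A'): step: R->6, L=7; A->plug->A->R->C->L->A->refl->E->L'->D->R'->D->plug->D
Final: ciphertext=DBEHFDHD, RIGHT=6, LEFT=7

Answer: DBEHFDHD 6 7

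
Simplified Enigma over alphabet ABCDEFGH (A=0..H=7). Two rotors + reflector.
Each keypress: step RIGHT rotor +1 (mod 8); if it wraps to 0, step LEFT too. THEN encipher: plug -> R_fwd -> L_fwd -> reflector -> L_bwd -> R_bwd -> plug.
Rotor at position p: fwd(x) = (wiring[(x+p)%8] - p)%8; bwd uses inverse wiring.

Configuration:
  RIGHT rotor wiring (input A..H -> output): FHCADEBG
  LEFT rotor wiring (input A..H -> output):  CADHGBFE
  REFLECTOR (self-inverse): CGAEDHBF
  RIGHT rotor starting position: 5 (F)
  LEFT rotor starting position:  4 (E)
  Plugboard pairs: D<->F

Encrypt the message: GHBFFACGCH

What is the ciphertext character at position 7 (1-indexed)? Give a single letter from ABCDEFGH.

Char 1 ('G'): step: R->6, L=4; G->plug->G->R->F->L->E->refl->D->L'->H->R'->C->plug->C
Char 2 ('H'): step: R->7, L=4; H->plug->H->R->C->L->B->refl->G->L'->E->R'->F->plug->D
Char 3 ('B'): step: R->0, L->5 (L advanced); B->plug->B->R->H->L->B->refl->G->L'->F->R'->A->plug->A
Char 4 ('F'): step: R->1, L=5; F->plug->D->R->C->L->H->refl->F->L'->D->R'->E->plug->E
Char 5 ('F'): step: R->2, L=5; F->plug->D->R->C->L->H->refl->F->L'->D->R'->G->plug->G
Char 6 ('A'): step: R->3, L=5; A->plug->A->R->F->L->G->refl->B->L'->H->R'->H->plug->H
Char 7 ('C'): step: R->4, L=5; C->plug->C->R->F->L->G->refl->B->L'->H->R'->A->plug->A

A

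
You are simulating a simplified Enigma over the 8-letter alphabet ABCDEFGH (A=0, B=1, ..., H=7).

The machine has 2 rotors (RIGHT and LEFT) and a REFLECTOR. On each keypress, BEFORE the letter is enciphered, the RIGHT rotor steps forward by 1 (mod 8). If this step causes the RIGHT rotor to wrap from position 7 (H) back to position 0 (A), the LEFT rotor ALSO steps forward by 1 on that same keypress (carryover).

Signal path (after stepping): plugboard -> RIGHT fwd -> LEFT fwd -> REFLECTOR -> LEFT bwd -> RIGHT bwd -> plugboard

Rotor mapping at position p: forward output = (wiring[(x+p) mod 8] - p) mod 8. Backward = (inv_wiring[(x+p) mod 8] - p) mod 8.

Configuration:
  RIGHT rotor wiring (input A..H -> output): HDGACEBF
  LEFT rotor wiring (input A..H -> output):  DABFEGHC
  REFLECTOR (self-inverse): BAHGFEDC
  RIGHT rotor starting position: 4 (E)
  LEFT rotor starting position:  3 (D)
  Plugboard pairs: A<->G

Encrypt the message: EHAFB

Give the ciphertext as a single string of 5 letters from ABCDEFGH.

Answer: AGEAH

Derivation:
Char 1 ('E'): step: R->5, L=3; E->plug->E->R->G->L->F->refl->E->L'->D->R'->G->plug->A
Char 2 ('H'): step: R->6, L=3; H->plug->H->R->G->L->F->refl->E->L'->D->R'->A->plug->G
Char 3 ('A'): step: R->7, L=3; A->plug->G->R->F->L->A->refl->B->L'->B->R'->E->plug->E
Char 4 ('F'): step: R->0, L->4 (L advanced); F->plug->F->R->E->L->H->refl->C->L'->B->R'->G->plug->A
Char 5 ('B'): step: R->1, L=4; B->plug->B->R->F->L->E->refl->F->L'->G->R'->H->plug->H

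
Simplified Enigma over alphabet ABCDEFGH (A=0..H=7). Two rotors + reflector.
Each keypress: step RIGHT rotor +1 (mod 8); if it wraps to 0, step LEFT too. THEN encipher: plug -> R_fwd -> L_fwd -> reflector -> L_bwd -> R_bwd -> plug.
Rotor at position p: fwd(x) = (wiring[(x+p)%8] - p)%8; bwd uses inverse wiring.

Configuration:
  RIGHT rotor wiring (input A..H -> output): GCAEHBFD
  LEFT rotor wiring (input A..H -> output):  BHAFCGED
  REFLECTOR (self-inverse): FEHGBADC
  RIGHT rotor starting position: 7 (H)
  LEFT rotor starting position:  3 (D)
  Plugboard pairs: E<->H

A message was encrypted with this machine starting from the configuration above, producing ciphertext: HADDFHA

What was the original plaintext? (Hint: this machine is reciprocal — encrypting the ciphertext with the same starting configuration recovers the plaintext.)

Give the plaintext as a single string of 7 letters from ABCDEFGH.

Answer: ACABDBF

Derivation:
Char 1 ('H'): step: R->0, L->4 (L advanced); H->plug->E->R->H->L->B->refl->E->L'->G->R'->A->plug->A
Char 2 ('A'): step: R->1, L=4; A->plug->A->R->B->L->C->refl->H->L'->D->R'->C->plug->C
Char 3 ('D'): step: R->2, L=4; D->plug->D->R->H->L->B->refl->E->L'->G->R'->A->plug->A
Char 4 ('D'): step: R->3, L=4; D->plug->D->R->C->L->A->refl->F->L'->E->R'->B->plug->B
Char 5 ('F'): step: R->4, L=4; F->plug->F->R->G->L->E->refl->B->L'->H->R'->D->plug->D
Char 6 ('H'): step: R->5, L=4; H->plug->E->R->F->L->D->refl->G->L'->A->R'->B->plug->B
Char 7 ('A'): step: R->6, L=4; A->plug->A->R->H->L->B->refl->E->L'->G->R'->F->plug->F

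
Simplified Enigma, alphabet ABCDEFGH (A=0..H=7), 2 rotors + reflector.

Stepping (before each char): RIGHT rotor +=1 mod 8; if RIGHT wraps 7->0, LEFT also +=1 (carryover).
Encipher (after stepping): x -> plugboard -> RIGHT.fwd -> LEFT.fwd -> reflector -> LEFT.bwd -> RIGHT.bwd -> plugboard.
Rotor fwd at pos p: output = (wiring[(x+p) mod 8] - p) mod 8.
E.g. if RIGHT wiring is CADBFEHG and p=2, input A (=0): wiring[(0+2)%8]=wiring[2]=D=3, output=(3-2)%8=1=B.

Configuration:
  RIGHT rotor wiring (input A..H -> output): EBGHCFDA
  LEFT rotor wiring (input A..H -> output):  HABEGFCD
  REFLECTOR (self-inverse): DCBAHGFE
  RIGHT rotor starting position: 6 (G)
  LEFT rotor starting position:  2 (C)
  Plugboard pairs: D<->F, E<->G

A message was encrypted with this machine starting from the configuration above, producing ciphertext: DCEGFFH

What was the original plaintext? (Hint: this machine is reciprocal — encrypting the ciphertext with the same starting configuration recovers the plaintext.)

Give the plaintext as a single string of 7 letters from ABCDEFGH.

Answer: HFCACBC

Derivation:
Char 1 ('D'): step: R->7, L=2; D->plug->F->R->D->L->D->refl->A->L'->E->R'->H->plug->H
Char 2 ('C'): step: R->0, L->3 (L advanced); C->plug->C->R->G->L->F->refl->G->L'->H->R'->D->plug->F
Char 3 ('E'): step: R->1, L=3; E->plug->G->R->H->L->G->refl->F->L'->G->R'->C->plug->C
Char 4 ('G'): step: R->2, L=3; G->plug->E->R->B->L->D->refl->A->L'->E->R'->A->plug->A
Char 5 ('F'): step: R->3, L=3; F->plug->D->R->A->L->B->refl->C->L'->C->R'->C->plug->C
Char 6 ('F'): step: R->4, L=3; F->plug->D->R->E->L->A->refl->D->L'->B->R'->B->plug->B
Char 7 ('H'): step: R->5, L=3; H->plug->H->R->F->L->E->refl->H->L'->D->R'->C->plug->C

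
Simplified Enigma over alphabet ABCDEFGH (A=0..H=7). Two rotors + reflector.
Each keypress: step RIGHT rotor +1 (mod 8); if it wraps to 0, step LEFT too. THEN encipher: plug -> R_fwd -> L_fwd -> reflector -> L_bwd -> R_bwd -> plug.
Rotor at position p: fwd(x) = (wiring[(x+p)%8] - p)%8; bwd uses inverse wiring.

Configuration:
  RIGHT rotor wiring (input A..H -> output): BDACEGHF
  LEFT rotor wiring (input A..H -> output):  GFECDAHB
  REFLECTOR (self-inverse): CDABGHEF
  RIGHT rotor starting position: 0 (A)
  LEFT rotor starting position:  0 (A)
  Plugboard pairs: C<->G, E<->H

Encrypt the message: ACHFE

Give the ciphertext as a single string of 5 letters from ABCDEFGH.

Char 1 ('A'): step: R->1, L=0; A->plug->A->R->C->L->E->refl->G->L'->A->R'->H->plug->E
Char 2 ('C'): step: R->2, L=0; C->plug->G->R->H->L->B->refl->D->L'->E->R'->D->plug->D
Char 3 ('H'): step: R->3, L=0; H->plug->E->R->C->L->E->refl->G->L'->A->R'->G->plug->C
Char 4 ('F'): step: R->4, L=0; F->plug->F->R->H->L->B->refl->D->L'->E->R'->G->plug->C
Char 5 ('E'): step: R->5, L=0; E->plug->H->R->H->L->B->refl->D->L'->E->R'->D->plug->D

Answer: EDCCD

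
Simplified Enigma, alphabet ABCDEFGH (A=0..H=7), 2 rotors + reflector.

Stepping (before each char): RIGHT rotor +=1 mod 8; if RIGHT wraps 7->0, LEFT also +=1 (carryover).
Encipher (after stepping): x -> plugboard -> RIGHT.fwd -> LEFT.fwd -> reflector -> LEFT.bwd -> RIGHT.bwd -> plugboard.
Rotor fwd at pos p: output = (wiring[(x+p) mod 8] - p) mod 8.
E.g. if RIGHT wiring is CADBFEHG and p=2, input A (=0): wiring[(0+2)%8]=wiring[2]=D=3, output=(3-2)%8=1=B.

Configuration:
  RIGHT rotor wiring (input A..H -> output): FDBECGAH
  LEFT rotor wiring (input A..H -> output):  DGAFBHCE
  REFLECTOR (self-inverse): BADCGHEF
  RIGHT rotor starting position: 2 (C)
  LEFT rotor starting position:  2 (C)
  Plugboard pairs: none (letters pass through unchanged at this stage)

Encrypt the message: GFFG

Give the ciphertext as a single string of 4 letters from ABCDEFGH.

Char 1 ('G'): step: R->3, L=2; G->plug->G->R->A->L->G->refl->E->L'->H->R'->B->plug->B
Char 2 ('F'): step: R->4, L=2; F->plug->F->R->H->L->E->refl->G->L'->A->R'->H->plug->H
Char 3 ('F'): step: R->5, L=2; F->plug->F->R->E->L->A->refl->B->L'->G->R'->E->plug->E
Char 4 ('G'): step: R->6, L=2; G->plug->G->R->E->L->A->refl->B->L'->G->R'->F->plug->F

Answer: BHEF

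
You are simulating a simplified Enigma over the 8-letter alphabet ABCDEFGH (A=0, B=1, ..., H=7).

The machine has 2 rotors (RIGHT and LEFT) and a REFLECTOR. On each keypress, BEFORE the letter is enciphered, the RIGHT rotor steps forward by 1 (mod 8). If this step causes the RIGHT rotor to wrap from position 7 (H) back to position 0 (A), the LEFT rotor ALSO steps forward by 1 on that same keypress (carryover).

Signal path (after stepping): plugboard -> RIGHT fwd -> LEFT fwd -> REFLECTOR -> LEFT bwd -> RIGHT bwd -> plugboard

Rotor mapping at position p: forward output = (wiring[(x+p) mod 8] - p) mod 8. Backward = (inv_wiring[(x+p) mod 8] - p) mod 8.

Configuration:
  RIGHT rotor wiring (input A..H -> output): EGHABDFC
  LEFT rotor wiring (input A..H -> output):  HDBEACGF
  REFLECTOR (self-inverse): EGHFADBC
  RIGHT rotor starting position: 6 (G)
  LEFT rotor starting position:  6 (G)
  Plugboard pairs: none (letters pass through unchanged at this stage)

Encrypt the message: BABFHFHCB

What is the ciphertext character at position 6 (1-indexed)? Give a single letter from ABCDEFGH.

Char 1 ('B'): step: R->7, L=6; B->plug->B->R->F->L->G->refl->B->L'->C->R'->F->plug->F
Char 2 ('A'): step: R->0, L->7 (L advanced); A->plug->A->R->E->L->F->refl->D->L'->G->R'->B->plug->B
Char 3 ('B'): step: R->1, L=7; B->plug->B->R->G->L->D->refl->F->L'->E->R'->F->plug->F
Char 4 ('F'): step: R->2, L=7; F->plug->F->R->A->L->G->refl->B->L'->F->R'->A->plug->A
Char 5 ('H'): step: R->3, L=7; H->plug->H->R->E->L->F->refl->D->L'->G->R'->B->plug->B
Char 6 ('F'): step: R->4, L=7; F->plug->F->R->C->L->E->refl->A->L'->B->R'->C->plug->C

C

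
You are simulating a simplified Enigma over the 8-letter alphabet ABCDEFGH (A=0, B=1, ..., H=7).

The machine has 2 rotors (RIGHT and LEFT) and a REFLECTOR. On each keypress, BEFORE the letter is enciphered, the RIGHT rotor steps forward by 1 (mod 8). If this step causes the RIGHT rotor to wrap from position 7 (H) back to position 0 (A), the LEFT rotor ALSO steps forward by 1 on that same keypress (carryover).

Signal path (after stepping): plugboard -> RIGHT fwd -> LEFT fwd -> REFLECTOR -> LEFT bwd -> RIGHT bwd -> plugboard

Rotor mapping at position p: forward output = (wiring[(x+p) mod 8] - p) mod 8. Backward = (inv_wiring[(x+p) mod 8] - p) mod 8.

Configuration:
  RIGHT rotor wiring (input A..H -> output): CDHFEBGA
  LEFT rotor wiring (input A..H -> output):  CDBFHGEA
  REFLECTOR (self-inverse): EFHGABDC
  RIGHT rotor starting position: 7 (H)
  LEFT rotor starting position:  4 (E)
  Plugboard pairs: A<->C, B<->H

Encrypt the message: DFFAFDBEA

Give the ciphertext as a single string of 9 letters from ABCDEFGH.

Answer: GHCEBECFC

Derivation:
Char 1 ('D'): step: R->0, L->5 (L advanced); D->plug->D->R->F->L->E->refl->A->L'->G->R'->G->plug->G
Char 2 ('F'): step: R->1, L=5; F->plug->F->R->F->L->E->refl->A->L'->G->R'->B->plug->H
Char 3 ('F'): step: R->2, L=5; F->plug->F->R->G->L->A->refl->E->L'->F->R'->A->plug->C
Char 4 ('A'): step: R->3, L=5; A->plug->C->R->G->L->A->refl->E->L'->F->R'->E->plug->E
Char 5 ('F'): step: R->4, L=5; F->plug->F->R->H->L->C->refl->H->L'->B->R'->H->plug->B
Char 6 ('D'): step: R->5, L=5; D->plug->D->R->F->L->E->refl->A->L'->G->R'->E->plug->E
Char 7 ('B'): step: R->6, L=5; B->plug->H->R->D->L->F->refl->B->L'->A->R'->A->plug->C
Char 8 ('E'): step: R->7, L=5; E->plug->E->R->G->L->A->refl->E->L'->F->R'->F->plug->F
Char 9 ('A'): step: R->0, L->6 (L advanced); A->plug->C->R->H->L->A->refl->E->L'->C->R'->A->plug->C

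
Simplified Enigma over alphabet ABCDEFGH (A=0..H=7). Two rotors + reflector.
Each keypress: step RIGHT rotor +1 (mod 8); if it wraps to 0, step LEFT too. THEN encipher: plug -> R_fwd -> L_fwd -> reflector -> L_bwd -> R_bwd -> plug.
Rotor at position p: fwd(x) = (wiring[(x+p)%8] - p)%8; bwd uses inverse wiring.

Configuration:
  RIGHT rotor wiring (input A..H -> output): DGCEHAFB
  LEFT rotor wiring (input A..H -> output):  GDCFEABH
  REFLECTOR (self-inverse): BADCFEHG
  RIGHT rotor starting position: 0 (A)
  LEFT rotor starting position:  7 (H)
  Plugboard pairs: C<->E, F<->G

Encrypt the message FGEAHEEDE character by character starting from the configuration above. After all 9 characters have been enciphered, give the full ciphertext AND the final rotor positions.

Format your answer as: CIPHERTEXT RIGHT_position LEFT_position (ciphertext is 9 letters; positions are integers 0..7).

Answer: DCDCGHDAG 1 0

Derivation:
Char 1 ('F'): step: R->1, L=7; F->plug->G->R->A->L->A->refl->B->L'->G->R'->D->plug->D
Char 2 ('G'): step: R->2, L=7; G->plug->F->R->H->L->C->refl->D->L'->D->R'->E->plug->C
Char 3 ('E'): step: R->3, L=7; E->plug->C->R->F->L->F->refl->E->L'->C->R'->D->plug->D
Char 4 ('A'): step: R->4, L=7; A->plug->A->R->D->L->D->refl->C->L'->H->R'->E->plug->C
Char 5 ('H'): step: R->5, L=7; H->plug->H->R->C->L->E->refl->F->L'->F->R'->F->plug->G
Char 6 ('E'): step: R->6, L=7; E->plug->C->R->F->L->F->refl->E->L'->C->R'->H->plug->H
Char 7 ('E'): step: R->7, L=7; E->plug->C->R->H->L->C->refl->D->L'->D->R'->D->plug->D
Char 8 ('D'): step: R->0, L->0 (L advanced); D->plug->D->R->E->L->E->refl->F->L'->D->R'->A->plug->A
Char 9 ('E'): step: R->1, L=0; E->plug->C->R->D->L->F->refl->E->L'->E->R'->F->plug->G
Final: ciphertext=DCDCGHDAG, RIGHT=1, LEFT=0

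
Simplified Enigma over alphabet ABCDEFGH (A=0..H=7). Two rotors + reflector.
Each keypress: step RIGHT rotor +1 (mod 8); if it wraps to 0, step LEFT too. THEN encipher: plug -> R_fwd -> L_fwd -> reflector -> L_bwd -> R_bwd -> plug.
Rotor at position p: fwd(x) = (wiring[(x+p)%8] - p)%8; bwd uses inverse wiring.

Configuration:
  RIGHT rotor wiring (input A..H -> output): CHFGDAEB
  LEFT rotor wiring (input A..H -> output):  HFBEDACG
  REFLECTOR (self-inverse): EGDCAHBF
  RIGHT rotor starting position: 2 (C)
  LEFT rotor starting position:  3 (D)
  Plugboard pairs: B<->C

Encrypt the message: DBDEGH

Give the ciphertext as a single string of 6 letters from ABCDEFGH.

Char 1 ('D'): step: R->3, L=3; D->plug->D->R->B->L->A->refl->E->L'->F->R'->C->plug->B
Char 2 ('B'): step: R->4, L=3; B->plug->C->R->A->L->B->refl->G->L'->H->R'->A->plug->A
Char 3 ('D'): step: R->5, L=3; D->plug->D->R->F->L->E->refl->A->L'->B->R'->G->plug->G
Char 4 ('E'): step: R->6, L=3; E->plug->E->R->H->L->G->refl->B->L'->A->R'->F->plug->F
Char 5 ('G'): step: R->7, L=3; G->plug->G->R->B->L->A->refl->E->L'->F->R'->H->plug->H
Char 6 ('H'): step: R->0, L->4 (L advanced); H->plug->H->R->B->L->E->refl->A->L'->H->R'->B->plug->C

Answer: BAGFHC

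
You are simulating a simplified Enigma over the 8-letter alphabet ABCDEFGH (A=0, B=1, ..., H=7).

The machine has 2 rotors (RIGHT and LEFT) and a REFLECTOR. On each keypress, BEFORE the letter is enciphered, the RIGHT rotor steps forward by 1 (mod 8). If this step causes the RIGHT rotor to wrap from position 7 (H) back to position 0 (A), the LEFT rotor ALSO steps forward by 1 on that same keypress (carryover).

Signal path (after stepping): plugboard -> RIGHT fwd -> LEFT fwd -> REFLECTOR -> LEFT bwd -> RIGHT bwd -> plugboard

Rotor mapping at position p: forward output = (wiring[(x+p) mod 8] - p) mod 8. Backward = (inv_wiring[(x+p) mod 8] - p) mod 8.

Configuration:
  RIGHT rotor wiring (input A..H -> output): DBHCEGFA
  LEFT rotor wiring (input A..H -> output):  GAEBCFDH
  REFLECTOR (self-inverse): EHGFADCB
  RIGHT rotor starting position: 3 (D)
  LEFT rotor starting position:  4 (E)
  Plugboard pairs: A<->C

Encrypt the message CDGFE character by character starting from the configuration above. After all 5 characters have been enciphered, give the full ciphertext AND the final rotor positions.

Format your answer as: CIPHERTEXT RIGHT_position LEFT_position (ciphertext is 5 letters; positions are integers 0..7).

Answer: DGAHA 0 5

Derivation:
Char 1 ('C'): step: R->4, L=4; C->plug->A->R->A->L->G->refl->C->L'->E->R'->D->plug->D
Char 2 ('D'): step: R->5, L=4; D->plug->D->R->G->L->A->refl->E->L'->F->R'->G->plug->G
Char 3 ('G'): step: R->6, L=4; G->plug->G->R->G->L->A->refl->E->L'->F->R'->C->plug->A
Char 4 ('F'): step: R->7, L=4; F->plug->F->R->F->L->E->refl->A->L'->G->R'->H->plug->H
Char 5 ('E'): step: R->0, L->5 (L advanced); E->plug->E->R->E->L->D->refl->F->L'->H->R'->C->plug->A
Final: ciphertext=DGAHA, RIGHT=0, LEFT=5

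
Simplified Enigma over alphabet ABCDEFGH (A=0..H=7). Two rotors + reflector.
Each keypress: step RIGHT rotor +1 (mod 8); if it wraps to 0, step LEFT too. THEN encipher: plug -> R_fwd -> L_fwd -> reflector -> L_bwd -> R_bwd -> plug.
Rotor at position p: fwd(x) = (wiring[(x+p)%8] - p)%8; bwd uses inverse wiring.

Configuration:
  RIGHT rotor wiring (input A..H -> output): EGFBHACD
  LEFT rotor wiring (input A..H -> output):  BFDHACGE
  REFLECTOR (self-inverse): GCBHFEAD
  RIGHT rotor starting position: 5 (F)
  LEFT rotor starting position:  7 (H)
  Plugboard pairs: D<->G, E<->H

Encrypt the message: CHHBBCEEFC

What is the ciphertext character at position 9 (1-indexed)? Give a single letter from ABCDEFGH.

Char 1 ('C'): step: R->6, L=7; C->plug->C->R->G->L->D->refl->H->L'->H->R'->E->plug->H
Char 2 ('H'): step: R->7, L=7; H->plug->E->R->C->L->G->refl->A->L'->E->R'->A->plug->A
Char 3 ('H'): step: R->0, L->0 (L advanced); H->plug->E->R->H->L->E->refl->F->L'->B->R'->D->plug->G
Char 4 ('B'): step: R->1, L=0; B->plug->B->R->E->L->A->refl->G->L'->G->R'->D->plug->G
Char 5 ('B'): step: R->2, L=0; B->plug->B->R->H->L->E->refl->F->L'->B->R'->F->plug->F
Char 6 ('C'): step: R->3, L=0; C->plug->C->R->F->L->C->refl->B->L'->A->R'->E->plug->H
Char 7 ('E'): step: R->4, L=0; E->plug->H->R->F->L->C->refl->B->L'->A->R'->E->plug->H
Char 8 ('E'): step: R->5, L=0; E->plug->H->R->C->L->D->refl->H->L'->D->R'->A->plug->A
Char 9 ('F'): step: R->6, L=0; F->plug->F->R->D->L->H->refl->D->L'->C->R'->H->plug->E

E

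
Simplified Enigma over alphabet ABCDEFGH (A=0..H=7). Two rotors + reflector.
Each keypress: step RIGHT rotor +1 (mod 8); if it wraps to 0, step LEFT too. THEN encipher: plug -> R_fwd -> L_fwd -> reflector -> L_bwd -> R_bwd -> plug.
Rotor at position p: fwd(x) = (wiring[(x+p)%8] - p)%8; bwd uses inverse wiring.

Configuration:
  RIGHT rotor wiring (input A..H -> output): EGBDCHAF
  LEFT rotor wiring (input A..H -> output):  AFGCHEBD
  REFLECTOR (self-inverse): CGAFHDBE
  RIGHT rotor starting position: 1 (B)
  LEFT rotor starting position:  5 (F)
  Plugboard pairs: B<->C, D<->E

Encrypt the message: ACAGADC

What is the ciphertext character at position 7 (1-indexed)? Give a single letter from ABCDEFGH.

Char 1 ('A'): step: R->2, L=5; A->plug->A->R->H->L->C->refl->A->L'->E->R'->H->plug->H
Char 2 ('C'): step: R->3, L=5; C->plug->B->R->H->L->C->refl->A->L'->E->R'->C->plug->B
Char 3 ('A'): step: R->4, L=5; A->plug->A->R->G->L->F->refl->D->L'->D->R'->B->plug->C
Char 4 ('G'): step: R->5, L=5; G->plug->G->R->G->L->F->refl->D->L'->D->R'->B->plug->C
Char 5 ('A'): step: R->6, L=5; A->plug->A->R->C->L->G->refl->B->L'->F->R'->F->plug->F
Char 6 ('D'): step: R->7, L=5; D->plug->E->R->E->L->A->refl->C->L'->H->R'->C->plug->B
Char 7 ('C'): step: R->0, L->6 (L advanced); C->plug->B->R->G->L->B->refl->G->L'->H->R'->F->plug->F

F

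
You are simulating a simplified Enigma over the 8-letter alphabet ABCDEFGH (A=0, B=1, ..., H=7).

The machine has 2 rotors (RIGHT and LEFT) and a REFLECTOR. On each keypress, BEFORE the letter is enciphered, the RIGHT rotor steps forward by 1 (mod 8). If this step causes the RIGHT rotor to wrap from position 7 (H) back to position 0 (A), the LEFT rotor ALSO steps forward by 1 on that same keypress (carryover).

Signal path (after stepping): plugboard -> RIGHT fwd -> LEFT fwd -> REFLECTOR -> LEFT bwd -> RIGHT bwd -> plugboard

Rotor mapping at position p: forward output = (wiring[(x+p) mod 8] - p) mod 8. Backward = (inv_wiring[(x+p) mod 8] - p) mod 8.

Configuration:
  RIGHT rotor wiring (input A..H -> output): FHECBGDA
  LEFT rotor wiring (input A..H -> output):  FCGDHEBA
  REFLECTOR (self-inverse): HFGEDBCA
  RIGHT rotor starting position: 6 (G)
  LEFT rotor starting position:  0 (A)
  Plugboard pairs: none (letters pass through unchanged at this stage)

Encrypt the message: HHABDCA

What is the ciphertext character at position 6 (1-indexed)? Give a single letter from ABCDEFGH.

Char 1 ('H'): step: R->7, L=0; H->plug->H->R->E->L->H->refl->A->L'->H->R'->G->plug->G
Char 2 ('H'): step: R->0, L->1 (L advanced); H->plug->H->R->A->L->B->refl->F->L'->B->R'->E->plug->E
Char 3 ('A'): step: R->1, L=1; A->plug->A->R->G->L->H->refl->A->L'->F->R'->E->plug->E
Char 4 ('B'): step: R->2, L=1; B->plug->B->R->A->L->B->refl->F->L'->B->R'->E->plug->E
Char 5 ('D'): step: R->3, L=1; D->plug->D->R->A->L->B->refl->F->L'->B->R'->H->plug->H
Char 6 ('C'): step: R->4, L=1; C->plug->C->R->H->L->E->refl->D->L'->E->R'->D->plug->D

D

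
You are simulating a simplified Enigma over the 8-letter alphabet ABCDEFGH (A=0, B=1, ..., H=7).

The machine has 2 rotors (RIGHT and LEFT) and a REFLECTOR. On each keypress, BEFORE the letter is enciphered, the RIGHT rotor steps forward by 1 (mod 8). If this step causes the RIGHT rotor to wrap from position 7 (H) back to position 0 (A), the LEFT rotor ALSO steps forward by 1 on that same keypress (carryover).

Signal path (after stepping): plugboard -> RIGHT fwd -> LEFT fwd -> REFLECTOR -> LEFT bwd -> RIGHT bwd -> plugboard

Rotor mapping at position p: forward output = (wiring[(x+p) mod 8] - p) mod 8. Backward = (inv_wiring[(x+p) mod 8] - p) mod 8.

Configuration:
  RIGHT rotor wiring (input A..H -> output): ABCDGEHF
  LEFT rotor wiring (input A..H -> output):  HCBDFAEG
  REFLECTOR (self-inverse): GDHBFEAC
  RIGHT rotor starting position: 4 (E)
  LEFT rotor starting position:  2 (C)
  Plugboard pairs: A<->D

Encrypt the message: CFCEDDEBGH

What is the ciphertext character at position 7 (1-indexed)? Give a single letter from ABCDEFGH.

Char 1 ('C'): step: R->5, L=2; C->plug->C->R->A->L->H->refl->C->L'->E->R'->E->plug->E
Char 2 ('F'): step: R->6, L=2; F->plug->F->R->F->L->E->refl->F->L'->G->R'->H->plug->H
Char 3 ('C'): step: R->7, L=2; C->plug->C->R->C->L->D->refl->B->L'->B->R'->B->plug->B
Char 4 ('E'): step: R->0, L->3 (L advanced); E->plug->E->R->G->L->H->refl->C->L'->B->R'->B->plug->B
Char 5 ('D'): step: R->1, L=3; D->plug->A->R->A->L->A->refl->G->L'->H->R'->H->plug->H
Char 6 ('D'): step: R->2, L=3; D->plug->A->R->A->L->A->refl->G->L'->H->R'->H->plug->H
Char 7 ('E'): step: R->3, L=3; E->plug->E->R->C->L->F->refl->E->L'->F->R'->F->plug->F

F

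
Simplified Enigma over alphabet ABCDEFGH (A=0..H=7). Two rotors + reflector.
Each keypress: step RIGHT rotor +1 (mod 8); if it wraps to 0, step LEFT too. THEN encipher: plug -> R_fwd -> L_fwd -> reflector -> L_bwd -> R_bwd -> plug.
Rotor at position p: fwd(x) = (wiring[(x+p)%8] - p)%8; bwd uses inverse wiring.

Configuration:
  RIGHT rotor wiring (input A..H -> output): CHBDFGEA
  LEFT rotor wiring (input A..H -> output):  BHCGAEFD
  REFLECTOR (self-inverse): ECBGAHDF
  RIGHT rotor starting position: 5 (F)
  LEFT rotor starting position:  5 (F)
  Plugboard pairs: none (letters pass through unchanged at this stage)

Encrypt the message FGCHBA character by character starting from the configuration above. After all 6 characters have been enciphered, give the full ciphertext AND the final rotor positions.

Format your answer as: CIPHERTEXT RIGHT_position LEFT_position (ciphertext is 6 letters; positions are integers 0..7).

Char 1 ('F'): step: R->6, L=5; F->plug->F->R->F->L->F->refl->H->L'->A->R'->H->plug->H
Char 2 ('G'): step: R->7, L=5; G->plug->G->R->H->L->D->refl->G->L'->C->R'->D->plug->D
Char 3 ('C'): step: R->0, L->6 (L advanced); C->plug->C->R->B->L->F->refl->H->L'->A->R'->H->plug->H
Char 4 ('H'): step: R->1, L=6; H->plug->H->R->B->L->F->refl->H->L'->A->R'->B->plug->B
Char 5 ('B'): step: R->2, L=6; B->plug->B->R->B->L->F->refl->H->L'->A->R'->G->plug->G
Char 6 ('A'): step: R->3, L=6; A->plug->A->R->A->L->H->refl->F->L'->B->R'->D->plug->D
Final: ciphertext=HDHBGD, RIGHT=3, LEFT=6

Answer: HDHBGD 3 6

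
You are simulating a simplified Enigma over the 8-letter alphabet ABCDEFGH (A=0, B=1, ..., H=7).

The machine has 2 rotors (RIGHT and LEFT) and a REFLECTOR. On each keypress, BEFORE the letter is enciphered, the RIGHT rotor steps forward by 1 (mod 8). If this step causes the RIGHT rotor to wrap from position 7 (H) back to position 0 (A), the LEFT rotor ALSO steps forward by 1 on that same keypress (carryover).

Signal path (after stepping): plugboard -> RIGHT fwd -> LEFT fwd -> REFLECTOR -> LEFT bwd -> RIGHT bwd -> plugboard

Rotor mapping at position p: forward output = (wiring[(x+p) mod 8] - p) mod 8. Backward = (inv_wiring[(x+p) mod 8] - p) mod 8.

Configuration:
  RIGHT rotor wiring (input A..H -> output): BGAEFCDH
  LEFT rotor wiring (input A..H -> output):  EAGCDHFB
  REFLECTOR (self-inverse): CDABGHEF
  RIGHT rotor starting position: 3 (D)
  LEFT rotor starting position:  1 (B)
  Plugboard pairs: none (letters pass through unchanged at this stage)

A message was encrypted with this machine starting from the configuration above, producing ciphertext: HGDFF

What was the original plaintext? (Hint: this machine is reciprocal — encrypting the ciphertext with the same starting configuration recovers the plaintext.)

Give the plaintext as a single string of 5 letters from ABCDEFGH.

Char 1 ('H'): step: R->4, L=1; H->plug->H->R->A->L->H->refl->F->L'->B->R'->A->plug->A
Char 2 ('G'): step: R->5, L=1; G->plug->G->R->H->L->D->refl->B->L'->C->R'->C->plug->C
Char 3 ('D'): step: R->6, L=1; D->plug->D->R->A->L->H->refl->F->L'->B->R'->B->plug->B
Char 4 ('F'): step: R->7, L=1; F->plug->F->R->G->L->A->refl->C->L'->D->R'->G->plug->G
Char 5 ('F'): step: R->0, L->2 (L advanced); F->plug->F->R->C->L->B->refl->D->L'->E->R'->D->plug->D

Answer: ACBGD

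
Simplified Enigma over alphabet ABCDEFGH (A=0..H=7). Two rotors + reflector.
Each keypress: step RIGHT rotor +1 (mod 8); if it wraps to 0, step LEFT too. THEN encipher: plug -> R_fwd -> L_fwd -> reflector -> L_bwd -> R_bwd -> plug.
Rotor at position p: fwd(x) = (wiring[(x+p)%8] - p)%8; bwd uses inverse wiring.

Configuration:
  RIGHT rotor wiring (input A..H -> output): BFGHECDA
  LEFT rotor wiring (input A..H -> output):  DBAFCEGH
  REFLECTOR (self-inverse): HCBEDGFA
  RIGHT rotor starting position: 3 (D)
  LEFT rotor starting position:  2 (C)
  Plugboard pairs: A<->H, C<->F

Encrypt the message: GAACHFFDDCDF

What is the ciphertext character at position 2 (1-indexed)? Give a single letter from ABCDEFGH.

Char 1 ('G'): step: R->4, L=2; G->plug->G->R->C->L->A->refl->H->L'->H->R'->C->plug->F
Char 2 ('A'): step: R->5, L=2; A->plug->H->R->H->L->H->refl->A->L'->C->R'->G->plug->G

G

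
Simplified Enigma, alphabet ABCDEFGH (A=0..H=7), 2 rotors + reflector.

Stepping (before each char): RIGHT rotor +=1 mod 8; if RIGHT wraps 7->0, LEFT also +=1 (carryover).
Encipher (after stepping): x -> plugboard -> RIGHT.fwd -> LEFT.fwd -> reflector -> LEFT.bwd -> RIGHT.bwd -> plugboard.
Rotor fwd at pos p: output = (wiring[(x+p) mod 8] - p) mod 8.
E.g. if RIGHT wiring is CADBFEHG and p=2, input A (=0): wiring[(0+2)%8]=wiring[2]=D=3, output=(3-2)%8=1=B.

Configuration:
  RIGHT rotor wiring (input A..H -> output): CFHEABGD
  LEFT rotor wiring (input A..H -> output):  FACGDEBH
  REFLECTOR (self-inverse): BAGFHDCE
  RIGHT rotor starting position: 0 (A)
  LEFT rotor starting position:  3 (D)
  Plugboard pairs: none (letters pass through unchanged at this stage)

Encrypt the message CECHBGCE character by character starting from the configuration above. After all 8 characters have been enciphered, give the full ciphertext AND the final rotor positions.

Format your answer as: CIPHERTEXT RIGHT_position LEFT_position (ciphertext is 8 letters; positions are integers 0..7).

Char 1 ('C'): step: R->1, L=3; C->plug->C->R->D->L->G->refl->C->L'->F->R'->F->plug->F
Char 2 ('E'): step: R->2, L=3; E->plug->E->R->E->L->E->refl->H->L'->H->R'->D->plug->D
Char 3 ('C'): step: R->3, L=3; C->plug->C->R->G->L->F->refl->D->L'->A->R'->E->plug->E
Char 4 ('H'): step: R->4, L=3; H->plug->H->R->A->L->D->refl->F->L'->G->R'->E->plug->E
Char 5 ('B'): step: R->5, L=3; B->plug->B->R->B->L->A->refl->B->L'->C->R'->F->plug->F
Char 6 ('G'): step: R->6, L=3; G->plug->G->R->C->L->B->refl->A->L'->B->R'->E->plug->E
Char 7 ('C'): step: R->7, L=3; C->plug->C->R->G->L->F->refl->D->L'->A->R'->D->plug->D
Char 8 ('E'): step: R->0, L->4 (L advanced); E->plug->E->R->A->L->H->refl->E->L'->F->R'->B->plug->B
Final: ciphertext=FDEEFEDB, RIGHT=0, LEFT=4

Answer: FDEEFEDB 0 4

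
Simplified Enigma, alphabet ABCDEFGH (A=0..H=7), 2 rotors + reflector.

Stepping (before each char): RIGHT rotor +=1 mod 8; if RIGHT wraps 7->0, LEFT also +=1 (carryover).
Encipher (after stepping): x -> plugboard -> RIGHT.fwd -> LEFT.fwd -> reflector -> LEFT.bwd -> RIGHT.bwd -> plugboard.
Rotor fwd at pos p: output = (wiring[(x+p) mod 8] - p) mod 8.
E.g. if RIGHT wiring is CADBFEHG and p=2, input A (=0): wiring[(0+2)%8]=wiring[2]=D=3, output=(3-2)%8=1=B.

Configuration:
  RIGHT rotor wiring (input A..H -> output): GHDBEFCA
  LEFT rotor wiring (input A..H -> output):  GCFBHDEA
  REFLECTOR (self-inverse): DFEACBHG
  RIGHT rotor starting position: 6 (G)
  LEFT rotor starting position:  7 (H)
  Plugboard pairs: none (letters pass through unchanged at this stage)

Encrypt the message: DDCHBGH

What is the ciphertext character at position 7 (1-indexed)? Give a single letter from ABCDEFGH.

Char 1 ('D'): step: R->7, L=7; D->plug->D->R->E->L->C->refl->E->L'->G->R'->G->plug->G
Char 2 ('D'): step: R->0, L->0 (L advanced); D->plug->D->R->B->L->C->refl->E->L'->G->R'->A->plug->A
Char 3 ('C'): step: R->1, L=0; C->plug->C->R->A->L->G->refl->H->L'->E->R'->E->plug->E
Char 4 ('H'): step: R->2, L=0; H->plug->H->R->F->L->D->refl->A->L'->H->R'->B->plug->B
Char 5 ('B'): step: R->3, L=0; B->plug->B->R->B->L->C->refl->E->L'->G->R'->A->plug->A
Char 6 ('G'): step: R->4, L=0; G->plug->G->R->H->L->A->refl->D->L'->F->R'->H->plug->H
Char 7 ('H'): step: R->5, L=0; H->plug->H->R->H->L->A->refl->D->L'->F->R'->B->plug->B

B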